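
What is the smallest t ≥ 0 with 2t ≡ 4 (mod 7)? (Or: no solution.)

2

gcd(7, 2) = 1  (7 = 3*2 + 1, 2 = 2*1).
1 divides 4, so solutions exist.
Back-substituting, 2*(-3) + 7*(1) = 1.
So 2*(-3) ≡ 1 (mod 7); multiply by 4: t ≡ -12 (mod 7).
Smallest nonnegative: t = -12 mod 7 = 2.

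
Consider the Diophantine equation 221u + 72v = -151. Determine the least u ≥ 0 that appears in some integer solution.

13

gcd(221, 72):
  221 = 3×72 + 5
  72 = 14×5 + 2
  5 = 2×2 + 1
  2 = 2×1
so gcd(221, 72) = 1.
1 divides -151, so solutions exist.
Back-substitute for Bézout coefficients:
  1 = 5 - 2×2
  ... = 221×(29) + 72×(-89)
Scale by -151/1 = -151: (u₀, v₀) = (-4379, 13439).
General solution: u = -4379 + 72t, v = 13439 - 221t for integer t.
u ≥ 0: smallest is -4379 mod 72 = 13 (at t = 61), with v = -42.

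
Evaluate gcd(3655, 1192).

1

gcd(3655, 1192):
  3655 = 3×1192 + 79
  1192 = 15×79 + 7
  79 = 11×7 + 2
  7 = 3×2 + 1
  2 = 2×1
so gcd(3655, 1192) = 1.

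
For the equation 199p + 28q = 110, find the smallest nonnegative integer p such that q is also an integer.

gcd(199, 28) = 1  (199 = 7·28 + 3, 28 = 9·3 + 1, 3 = 3·1).
1 divides 110, so solutions exist.
Back-substituting, 199·(-9) + 28·(64) = 1.
Scale by 110/1 = 110: (p₀, q₀) = (-990, 7040).
General solution: p = -990 + 28t, q = 7040 - 199t for integer t.
p ≥ 0: smallest is -990 mod 28 = 18 (at t = 36), with q = -124.

18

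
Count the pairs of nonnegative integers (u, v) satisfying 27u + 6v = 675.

13

gcd(27, 6) = 3  (27 = 4·6 + 3, 6 = 2·3).
Back-substituting, 27·(1) + 6·(-4) = 3.
Scale by 225: one solution is (225, -900). Reduce u mod 2: (1, 108).
General: u = 1 + 2t, v = 108 - 9t.
u ≥ 0 ⇒ t ≥ 0; v ≥ 0 ⇒ t ≤ 12. So t ∈ [0, 12]: 13 solutions.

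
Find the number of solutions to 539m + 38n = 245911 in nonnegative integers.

gcd(539, 38) = 1  (539 = 14·38 + 7, 38 = 5·7 + 3, 7 = 2·3 + 1, 3 = 3·1).
Back-substituting, 539·(11) + 38·(-156) = 1.
Scale by 245911: one solution is (2705021, -38362116). Reduce m mod 38: (29, 6060).
General: m = 29 + 38t, n = 6060 - 539t.
m ≥ 0 ⇒ t ≥ 0; n ≥ 0 ⇒ t ≤ 11. So t ∈ [0, 11]: 12 solutions.

12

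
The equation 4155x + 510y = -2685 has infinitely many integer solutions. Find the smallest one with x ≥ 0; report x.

gcd(4155, 510) = 15.
15 divides -2685, so solutions exist.
By Bézout, 4155*(7) + 510*(-57) = 15.
Scale by -2685/15 = -179: (x₀, y₀) = (-1253, 10203).
General solution: x = -1253 + 34t, y = 10203 - 277t for integer t.
x ≥ 0: smallest is -1253 mod 34 = 5 (at t = 37), with y = -46.

5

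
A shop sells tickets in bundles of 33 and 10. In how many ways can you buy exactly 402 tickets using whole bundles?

Need nonnegative integers with 33j + 10k = 402.
gcd(33, 10) = 1, and 33·(-3) + 10·(10) = 1.
So (j₀, k₀) = (-1206, 4020); general j = -1206 + 10t, k = 4020 - 33t.
j ≥ 0 ⇒ t ≥ 121; k ≥ 0 ⇒ t ≤ 121. That's 1 value of t.

1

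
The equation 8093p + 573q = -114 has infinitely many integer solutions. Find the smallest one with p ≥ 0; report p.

gcd(8093, 573):
  8093 = 14×573 + 71
  573 = 8×71 + 5
  71 = 14×5 + 1
  5 = 5×1
so gcd(8093, 573) = 1.
1 divides -114, so solutions exist.
Back-substitute for Bézout coefficients:
  1 = 71 - 14×5
  ... = 8093×(113) + 573×(-1596)
Scale by -114/1 = -114: (p₀, q₀) = (-12882, 181944).
General solution: p = -12882 + 573t, q = 181944 - 8093t for integer t.
p ≥ 0: smallest is -12882 mod 573 = 297 (at t = 23), with q = -4195.

297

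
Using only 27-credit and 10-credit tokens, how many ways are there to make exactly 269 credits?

1

Need nonnegative integers with 27j + 10k = 269.
gcd(27, 10) = 1, and 27·(3) + 10·(-8) = 1.
So (j₀, k₀) = (807, -2152); general j = 807 + 10t, k = -2152 - 27t.
j ≥ 0 ⇒ t ≥ -80; k ≥ 0 ⇒ t ≤ -80. That's 1 value of t.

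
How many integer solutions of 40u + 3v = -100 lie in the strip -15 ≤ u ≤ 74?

gcd(40, 3) = 1  (40 = 13*3 + 1, 3 = 3*1).
Back-substituting, 40*(1) + 3*(-13) = 1.
Scale by -100: particular solution (-100, 1300); reduce u mod 3: (2, -60).
General solution: u = 2 + 3t, v = -60 - 40t for integer t.
-15 ≤ 2 + 3t ≤ 74 gives t ∈ [-5, 24], which is 30 values.

30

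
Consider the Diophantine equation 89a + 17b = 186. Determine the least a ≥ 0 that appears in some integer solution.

gcd(89, 17) = 1  (89 = 5×17 + 4, 17 = 4×4 + 1, 4 = 4×1).
1 divides 186, so solutions exist.
Back-substituting, 89×(-4) + 17×(21) = 1.
Scale by 186/1 = 186: (a₀, b₀) = (-744, 3906).
General solution: a = -744 + 17t, b = 3906 - 89t for integer t.
a ≥ 0: smallest is -744 mod 17 = 4 (at t = 44), with b = -10.

4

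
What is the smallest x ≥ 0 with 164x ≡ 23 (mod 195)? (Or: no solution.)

37

gcd(195, 164) = 1.
1 divides 23, so solutions exist.
By Bézout, 164×(44) + 195×(-37) = 1.
So 164×(44) ≡ 1 (mod 195); multiply by 23: x ≡ 1012 (mod 195).
Smallest nonnegative: x = 1012 mod 195 = 37.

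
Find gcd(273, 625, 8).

1

gcd(625, 273) = 1  (625 = 2×273 + 79, 273 = 3×79 + 36, 79 = 2×36 + 7, 36 = 5×7 + 1, 7 = 7×1).
gcd(1, 8) = 1.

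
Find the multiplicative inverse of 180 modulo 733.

gcd(733, 180) = 1.
By Bézout, 180·(338) + 733·(-83) = 1.
So 180·338 ≡ 1 (mod 733), and 338 mod 733 = 338.

338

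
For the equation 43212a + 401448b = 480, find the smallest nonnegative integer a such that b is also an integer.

5602

gcd(401448, 43212):
  401448 = 9×43212 + 12540
  43212 = 3×12540 + 5592
  12540 = 2×5592 + 1356
  5592 = 4×1356 + 168
  1356 = 8×168 + 12
  168 = 14×12
so gcd(401448, 43212) = 12.
12 divides 480, so solutions exist.
Back-substitute for Bézout coefficients:
  12 = 1356 - 8×168
  ... = 43212×(-2369) + 401448×(255)
Scale by 480/12 = 40: (a₀, b₀) = (-94760, 10200).
General solution: a = -94760 + 33454t, b = 10200 - 3601t for integer t.
a ≥ 0: smallest is -94760 mod 33454 = 5602 (at t = 3), with b = -603.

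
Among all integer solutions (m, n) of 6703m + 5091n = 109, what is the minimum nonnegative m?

gcd(6703, 5091) = 1  (6703 = 1·5091 + 1612, 5091 = 3·1612 + 255, 1612 = 6·255 + 82, 255 = 3·82 + 9, 82 = 9·9 + 1, 9 = 9·1).
1 divides 109, so solutions exist.
Back-substituting, 6703·(559) + 5091·(-736) = 1.
Scale by 109/1 = 109: (m₀, n₀) = (60931, -80224).
General solution: m = 60931 + 5091t, n = -80224 - 6703t for integer t.
m ≥ 0: smallest is 60931 mod 5091 = 4930 (at t = -11), with n = -6491.

4930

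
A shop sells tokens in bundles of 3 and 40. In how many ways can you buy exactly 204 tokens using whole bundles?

Need nonnegative integers with 3j + 40k = 204.
gcd(3, 40) = 1, and 3·(-13) + 40·(1) = 1.
So (j₀, k₀) = (-2652, 204); general j = -2652 + 40t, k = 204 - 3t.
j ≥ 0 ⇒ t ≥ 67; k ≥ 0 ⇒ t ≤ 68. That's 2 values of t.

2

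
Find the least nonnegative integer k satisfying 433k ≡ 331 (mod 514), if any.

gcd(514, 433) = 1.
1 divides 331, so solutions exist.
By Bézout, 433·(-165) + 514·(139) = 1.
So 433·(-165) ≡ 1 (mod 514); multiply by 331: k ≡ -54615 (mod 514).
Smallest nonnegative: k = -54615 mod 514 = 383.

383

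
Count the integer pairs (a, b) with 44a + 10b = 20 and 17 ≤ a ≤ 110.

gcd(44, 10):
  44 = 4×10 + 4
  10 = 2×4 + 2
  4 = 2×2
so gcd(44, 10) = 2.
Back-substitute for Bézout coefficients:
  2 = 10 - 2×4
  ... = 44×(-2) + 10×(9)
Scale by 10: particular solution (-20, 90); reduce a mod 5: (0, 2).
General solution: a = 0 + 5t, b = 2 - 22t for integer t.
17 ≤ 0 + 5t ≤ 110 gives t ∈ [4, 22], which is 19 values.

19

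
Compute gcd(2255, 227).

gcd(2255, 227):
  2255 = 9×227 + 212
  227 = 1×212 + 15
  212 = 14×15 + 2
  15 = 7×2 + 1
  2 = 2×1
so gcd(2255, 227) = 1.

1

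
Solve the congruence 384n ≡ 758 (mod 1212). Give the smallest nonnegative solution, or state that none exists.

no solution

gcd(1212, 384) = 12.
12 does not divide 758, so the congruence has no solution.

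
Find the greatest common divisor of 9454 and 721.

1

gcd(9454, 721) = 1  (9454 = 13×721 + 81, 721 = 8×81 + 73, 81 = 1×73 + 8, 73 = 9×8 + 1, 8 = 8×1).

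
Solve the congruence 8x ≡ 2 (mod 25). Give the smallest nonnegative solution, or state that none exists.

gcd(25, 8) = 1  (25 = 3·8 + 1, 8 = 8·1).
1 divides 2, so solutions exist.
Back-substituting, 8·(-3) + 25·(1) = 1.
So 8·(-3) ≡ 1 (mod 25); multiply by 2: x ≡ -6 (mod 25).
Smallest nonnegative: x = -6 mod 25 = 19.

19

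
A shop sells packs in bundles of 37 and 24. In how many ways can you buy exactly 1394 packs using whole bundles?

Need nonnegative integers with 37j + 24k = 1394.
gcd(37, 24) = 1, and 37·(-11) + 24·(17) = 1.
So (j₀, k₀) = (-15334, 23698); general j = -15334 + 24t, k = 23698 - 37t.
j ≥ 0 ⇒ t ≥ 639; k ≥ 0 ⇒ t ≤ 640. That's 2 values of t.

2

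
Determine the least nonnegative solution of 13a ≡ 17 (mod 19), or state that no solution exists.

13

gcd(19, 13) = 1  (19 = 1*13 + 6, 13 = 2*6 + 1, 6 = 6*1).
1 divides 17, so solutions exist.
Back-substituting, 13*(3) + 19*(-2) = 1.
So 13*(3) ≡ 1 (mod 19); multiply by 17: a ≡ 51 (mod 19).
Smallest nonnegative: a = 51 mod 19 = 13.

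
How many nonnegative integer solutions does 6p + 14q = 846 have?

21

gcd(14, 6) = 2  (14 = 2×6 + 2, 6 = 3×2).
Back-substituting, 6×(-2) + 14×(1) = 2.
Scale by 423: one solution is (-846, 423). Reduce p mod 7: (1, 60).
General: p = 1 + 7t, q = 60 - 3t.
p ≥ 0 ⇒ t ≥ 0; q ≥ 0 ⇒ t ≤ 20. So t ∈ [0, 20]: 21 solutions.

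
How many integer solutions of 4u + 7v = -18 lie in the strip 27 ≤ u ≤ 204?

gcd(7, 4) = 1.
By Bézout, 4·(2) + 7·(-1) = 1.
Particular solution: (6, -6).
General solution: u = 6 + 7t, v = -6 - 4t for integer t.
27 ≤ 6 + 7t ≤ 204 gives t ∈ [3, 28], which is 26 values.

26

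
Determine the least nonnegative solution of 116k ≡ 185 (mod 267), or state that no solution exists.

gcd(267, 116) = 1  (267 = 2*116 + 35, 116 = 3*35 + 11, 35 = 3*11 + 2, 11 = 5*2 + 1, 2 = 2*1).
1 divides 185, so solutions exist.
Back-substituting, 116*(122) + 267*(-53) = 1.
So 116*(122) ≡ 1 (mod 267); multiply by 185: k ≡ 22570 (mod 267).
Smallest nonnegative: k = 22570 mod 267 = 142.

142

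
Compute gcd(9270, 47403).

gcd(47403, 9270) = 9  (47403 = 5*9270 + 1053, 9270 = 8*1053 + 846, 1053 = 1*846 + 207, 846 = 4*207 + 18, 207 = 11*18 + 9, 18 = 2*9).

9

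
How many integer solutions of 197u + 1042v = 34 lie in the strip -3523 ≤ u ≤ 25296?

gcd(1042, 197) = 1.
By Bézout, 197×(201) + 1042×(-38) = 1.
Particular solution: (582, -110).
General solution: u = 582 + 1042t, v = -110 - 197t for integer t.
-3523 ≤ 582 + 1042t ≤ 25296 gives t ∈ [-3, 23], which is 27 values.

27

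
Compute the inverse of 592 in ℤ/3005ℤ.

868

gcd(3005, 592) = 1.
By Bézout, 592*(868) + 3005*(-171) = 1.
So 592*868 ≡ 1 (mod 3005), and 868 mod 3005 = 868.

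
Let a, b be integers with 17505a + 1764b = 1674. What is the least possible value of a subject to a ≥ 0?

gcd(17505, 1764):
  17505 = 9·1764 + 1629
  1764 = 1·1629 + 135
  1629 = 12·135 + 9
  135 = 15·9
so gcd(17505, 1764) = 9.
9 divides 1674, so solutions exist.
Back-substitute for Bézout coefficients:
  9 = 1629 - 12·135
  ... = 17505·(13) + 1764·(-129)
Scale by 1674/9 = 186: (a₀, b₀) = (2418, -23994).
General solution: a = 2418 + 196t, b = -23994 - 1945t for integer t.
a ≥ 0: smallest is 2418 mod 196 = 66 (at t = -12), with b = -654.

66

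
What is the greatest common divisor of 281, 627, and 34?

1

gcd(627, 281) = 1  (627 = 2*281 + 65, 281 = 4*65 + 21, 65 = 3*21 + 2, 21 = 10*2 + 1, 2 = 2*1).
gcd(1, 34) = 1.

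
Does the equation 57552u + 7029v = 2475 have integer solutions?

yes

gcd(57552, 7029) = 33  (57552 = 8·7029 + 1320, 7029 = 5·1320 + 429, 1320 = 3·429 + 33, 429 = 13·33).
33 divides 2475, so integer solutions exist.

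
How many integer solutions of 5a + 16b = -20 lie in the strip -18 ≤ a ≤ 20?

gcd(16, 5) = 1  (16 = 3×5 + 1, 5 = 5×1).
Back-substituting, 5×(-3) + 16×(1) = 1.
Scale by -20: particular solution (60, -20); reduce a mod 16: (12, -5).
General solution: a = 12 + 16t, b = -5 - 5t for integer t.
-18 ≤ 12 + 16t ≤ 20 gives t ∈ [-1, 0], which is 2 values.

2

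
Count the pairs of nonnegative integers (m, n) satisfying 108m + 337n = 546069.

15

gcd(337, 108) = 1.
By Bézout, 108*(-78) + 337*(25) = 1.
One solution: (48, 1605).
General: m = 48 + 337t, n = 1605 - 108t.
m ≥ 0 ⇒ t ≥ 0; n ≥ 0 ⇒ t ≤ 14. So t ∈ [0, 14]: 15 solutions.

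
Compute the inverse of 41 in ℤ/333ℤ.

gcd(333, 41) = 1.
By Bézout, 41×(65) + 333×(-8) = 1.
So 41×65 ≡ 1 (mod 333), and 65 mod 333 = 65.

65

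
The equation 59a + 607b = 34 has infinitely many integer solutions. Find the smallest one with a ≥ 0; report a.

gcd(607, 59) = 1.
1 divides 34, so solutions exist.
By Bézout, 59*(-72) + 607*(7) = 1.
Scale by 34/1 = 34: (a₀, b₀) = (-2448, 238).
General solution: a = -2448 + 607t, b = 238 - 59t for integer t.
a ≥ 0: smallest is -2448 mod 607 = 587 (at t = 5), with b = -57.

587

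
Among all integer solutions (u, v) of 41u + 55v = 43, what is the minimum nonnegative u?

gcd(55, 41) = 1  (55 = 1*41 + 14, 41 = 2*14 + 13, 14 = 1*13 + 1, 13 = 13*1).
1 divides 43, so solutions exist.
Back-substituting, 41*(-4) + 55*(3) = 1.
Scale by 43/1 = 43: (u₀, v₀) = (-172, 129).
General solution: u = -172 + 55t, v = 129 - 41t for integer t.
u ≥ 0: smallest is -172 mod 55 = 48 (at t = 4), with v = -35.

48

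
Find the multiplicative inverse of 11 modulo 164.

15

gcd(164, 11) = 1  (164 = 14×11 + 10, 11 = 1×10 + 1, 10 = 10×1).
Back-substituting, 11×(15) + 164×(-1) = 1.
So 11×15 ≡ 1 (mod 164), and 15 mod 164 = 15.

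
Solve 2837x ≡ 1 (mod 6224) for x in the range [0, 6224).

gcd(6224, 2837) = 1  (6224 = 2·2837 + 550, 2837 = 5·550 + 87, 550 = 6·87 + 28, 87 = 3·28 + 3, 28 = 9·3 + 1, 3 = 3·1).
Back-substituting, 2837·(-2003) + 6224·(913) = 1.
So 2837·-2003 ≡ 1 (mod 6224), and -2003 mod 6224 = 4221.

4221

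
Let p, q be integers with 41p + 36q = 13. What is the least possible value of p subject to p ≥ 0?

17

gcd(41, 36):
  41 = 1*36 + 5
  36 = 7*5 + 1
  5 = 5*1
so gcd(41, 36) = 1.
1 divides 13, so solutions exist.
Back-substitute for Bézout coefficients:
  1 = 36 - 7*5
  ... = 41*(-7) + 36*(8)
Scale by 13/1 = 13: (p₀, q₀) = (-91, 104).
General solution: p = -91 + 36t, q = 104 - 41t for integer t.
p ≥ 0: smallest is -91 mod 36 = 17 (at t = 3), with q = -19.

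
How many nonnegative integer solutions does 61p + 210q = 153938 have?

gcd(210, 61) = 1.
By Bézout, 61·(31) + 210·(-9) = 1.
One solution: (38, 722).
General: p = 38 + 210t, q = 722 - 61t.
p ≥ 0 ⇒ t ≥ 0; q ≥ 0 ⇒ t ≤ 11. So t ∈ [0, 11]: 12 solutions.

12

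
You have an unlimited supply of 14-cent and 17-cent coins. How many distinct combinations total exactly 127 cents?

1

Need nonnegative integers with 14j + 17k = 127.
gcd(14, 17) = 1, and 14·(-6) + 17·(5) = 1.
So (j₀, k₀) = (-762, 635); general j = -762 + 17t, k = 635 - 14t.
j ≥ 0 ⇒ t ≥ 45; k ≥ 0 ⇒ t ≤ 45. That's 1 value of t.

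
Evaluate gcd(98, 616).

gcd(616, 98):
  616 = 6*98 + 28
  98 = 3*28 + 14
  28 = 2*14
so gcd(616, 98) = 14.

14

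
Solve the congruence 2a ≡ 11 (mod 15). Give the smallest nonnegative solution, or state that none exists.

gcd(15, 2) = 1  (15 = 7·2 + 1, 2 = 2·1).
1 divides 11, so solutions exist.
Back-substituting, 2·(-7) + 15·(1) = 1.
So 2·(-7) ≡ 1 (mod 15); multiply by 11: a ≡ -77 (mod 15).
Smallest nonnegative: a = -77 mod 15 = 13.

13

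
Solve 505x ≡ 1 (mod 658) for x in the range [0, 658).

43

gcd(658, 505) = 1  (658 = 1×505 + 153, 505 = 3×153 + 46, 153 = 3×46 + 15, 46 = 3×15 + 1, 15 = 15×1).
Back-substituting, 505×(43) + 658×(-33) = 1.
So 505×43 ≡ 1 (mod 658), and 43 mod 658 = 43.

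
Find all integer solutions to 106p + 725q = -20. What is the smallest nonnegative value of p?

gcd(725, 106) = 1.
1 divides -20, so solutions exist.
By Bézout, 106×(171) + 725×(-25) = 1.
Scale by -20/1 = -20: (p₀, q₀) = (-3420, 500).
General solution: p = -3420 + 725t, q = 500 - 106t for integer t.
p ≥ 0: smallest is -3420 mod 725 = 205 (at t = 5), with q = -30.

205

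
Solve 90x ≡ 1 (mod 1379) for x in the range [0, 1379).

gcd(1379, 90):
  1379 = 15·90 + 29
  90 = 3·29 + 3
  29 = 9·3 + 2
  3 = 1·2 + 1
  2 = 2·1
so gcd(1379, 90) = 1.
Back-substitute for Bézout coefficients:
  1 = 3 - 1·2
  ... = 90·(475) + 1379·(-31)
So 90·475 ≡ 1 (mod 1379), and 475 mod 1379 = 475.

475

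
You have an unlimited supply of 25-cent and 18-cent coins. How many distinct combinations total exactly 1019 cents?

2

Need nonnegative integers with 25j + 18k = 1019.
gcd(25, 18) = 1, and 25·(-5) + 18·(7) = 1.
So (j₀, k₀) = (-5095, 7133); general j = -5095 + 18t, k = 7133 - 25t.
j ≥ 0 ⇒ t ≥ 284; k ≥ 0 ⇒ t ≤ 285. That's 2 values of t.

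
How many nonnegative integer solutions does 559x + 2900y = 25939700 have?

gcd(2900, 559) = 1  (2900 = 5×559 + 105, 559 = 5×105 + 34, 105 = 3×34 + 3, 34 = 11×3 + 1, 3 = 3×1).
Back-substituting, 559×(939) + 2900×(-181) = 1.
Scale by 25939700: one solution is (24357378300, -4695085700). Reduce x mod 2900: (2800, 8405).
General: x = 2800 + 2900t, y = 8405 - 559t.
x ≥ 0 ⇒ t ≥ 0; y ≥ 0 ⇒ t ≤ 15. So t ∈ [0, 15]: 16 solutions.

16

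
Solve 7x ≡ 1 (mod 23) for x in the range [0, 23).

10

gcd(23, 7):
  23 = 3*7 + 2
  7 = 3*2 + 1
  2 = 2*1
so gcd(23, 7) = 1.
Back-substitute for Bézout coefficients:
  1 = 7 - 3*2
  ... = 7*(10) + 23*(-3)
So 7*10 ≡ 1 (mod 23), and 10 mod 23 = 10.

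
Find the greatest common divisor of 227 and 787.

gcd(787, 227):
  787 = 3×227 + 106
  227 = 2×106 + 15
  106 = 7×15 + 1
  15 = 15×1
so gcd(787, 227) = 1.

1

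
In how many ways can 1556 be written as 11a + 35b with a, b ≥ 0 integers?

gcd(35, 11):
  35 = 3*11 + 2
  11 = 5*2 + 1
  2 = 2*1
so gcd(35, 11) = 1.
Back-substitute for Bézout coefficients:
  1 = 11 - 5*2
  ... = 11*(16) + 35*(-5)
Scale by 1556: one solution is (24896, -7780). Reduce a mod 35: (11, 41).
General: a = 11 + 35t, b = 41 - 11t.
a ≥ 0 ⇒ t ≥ 0; b ≥ 0 ⇒ t ≤ 3. So t ∈ [0, 3]: 4 solutions.

4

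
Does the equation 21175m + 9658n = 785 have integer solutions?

no

gcd(21175, 9658) = 11  (21175 = 2·9658 + 1859, 9658 = 5·1859 + 363, 1859 = 5·363 + 44, 363 = 8·44 + 11, 44 = 4·11).
11 does not divide 785 (remainder 4), so no integer solutions.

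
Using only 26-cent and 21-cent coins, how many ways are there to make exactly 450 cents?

Need nonnegative integers with 26j + 21k = 450.
gcd(26, 21) = 1, and 26·(-4) + 21·(5) = 1.
So (j₀, k₀) = (-1800, 2250); general j = -1800 + 21t, k = 2250 - 26t.
j ≥ 0 ⇒ t ≥ 86; k ≥ 0 ⇒ t ≤ 86. That's 1 value of t.

1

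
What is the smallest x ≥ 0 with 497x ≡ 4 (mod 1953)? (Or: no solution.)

gcd(1953, 497):
  1953 = 3·497 + 462
  497 = 1·462 + 35
  462 = 13·35 + 7
  35 = 5·7
so gcd(1953, 497) = 7.
7 does not divide 4, so the congruence has no solution.

no solution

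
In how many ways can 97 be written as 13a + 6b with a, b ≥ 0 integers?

gcd(13, 6) = 1.
By Bézout, 13×(1) + 6×(-2) = 1.
One solution: (1, 14).
General: a = 1 + 6t, b = 14 - 13t.
a ≥ 0 ⇒ t ≥ 0; b ≥ 0 ⇒ t ≤ 1. So t ∈ [0, 1]: 2 solutions.

2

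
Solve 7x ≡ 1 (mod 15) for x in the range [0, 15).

13

gcd(15, 7):
  15 = 2×7 + 1
  7 = 7×1
so gcd(15, 7) = 1.
Back-substitute for Bézout coefficients:
  1 = 15 - 2×7
  ... = 7×(-2) + 15×(1)
So 7×-2 ≡ 1 (mod 15), and -2 mod 15 = 13.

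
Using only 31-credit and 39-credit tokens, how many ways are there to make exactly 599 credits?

Need nonnegative integers with 31j + 39k = 599.
gcd(31, 39) = 1, and 31·(-5) + 39·(4) = 1.
So (j₀, k₀) = (-2995, 2396); general j = -2995 + 39t, k = 2396 - 31t.
j ≥ 0 ⇒ t ≥ 77; k ≥ 0 ⇒ t ≤ 77. That's 1 value of t.

1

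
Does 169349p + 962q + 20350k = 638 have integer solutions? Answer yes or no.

no

gcd(169349, 962):
  169349 = 176·962 + 37
  962 = 26·37
so gcd(169349, 962) = 37.
gcd(37, 20350) = 37.
37 does not divide 638 (remainder 9), so no integer solutions.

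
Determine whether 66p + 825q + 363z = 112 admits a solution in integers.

no

gcd(825, 66):
  825 = 12·66 + 33
  66 = 2·33
so gcd(825, 66) = 33.
gcd(33, 363) = 33.
33 does not divide 112 (remainder 13), so no integer solutions.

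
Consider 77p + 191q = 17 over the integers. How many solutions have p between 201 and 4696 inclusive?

24

gcd(191, 77) = 1  (191 = 2×77 + 37, 77 = 2×37 + 3, 37 = 12×3 + 1, 3 = 3×1).
Back-substituting, 77×(-62) + 191×(25) = 1.
Scale by 17: particular solution (-1054, 425); reduce p mod 191: (92, -37).
General solution: p = 92 + 191t, q = -37 - 77t for integer t.
201 ≤ 92 + 191t ≤ 4696 gives t ∈ [1, 24], which is 24 values.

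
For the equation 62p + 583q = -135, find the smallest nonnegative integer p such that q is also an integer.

515

gcd(583, 62):
  583 = 9·62 + 25
  62 = 2·25 + 12
  25 = 2·12 + 1
  12 = 12·1
so gcd(583, 62) = 1.
1 divides -135, so solutions exist.
Back-substitute for Bézout coefficients:
  1 = 25 - 2·12
  ... = 62·(-47) + 583·(5)
Scale by -135/1 = -135: (p₀, q₀) = (6345, -675).
General solution: p = 6345 + 583t, q = -675 - 62t for integer t.
p ≥ 0: smallest is 6345 mod 583 = 515 (at t = -10), with q = -55.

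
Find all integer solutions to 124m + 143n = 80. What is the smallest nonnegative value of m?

gcd(143, 124):
  143 = 1·124 + 19
  124 = 6·19 + 10
  19 = 1·10 + 9
  10 = 1·9 + 1
  9 = 9·1
so gcd(143, 124) = 1.
1 divides 80, so solutions exist.
Back-substitute for Bézout coefficients:
  1 = 10 - 1·9
  ... = 124·(15) + 143·(-13)
Scale by 80/1 = 80: (m₀, n₀) = (1200, -1040).
General solution: m = 1200 + 143t, n = -1040 - 124t for integer t.
m ≥ 0: smallest is 1200 mod 143 = 56 (at t = -8), with n = -48.

56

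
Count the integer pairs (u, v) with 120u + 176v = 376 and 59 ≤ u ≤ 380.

14

gcd(176, 120) = 8.
By Bézout, 120·(3) + 176·(-2) = 8.
Particular solution: (9, -4).
General solution: u = 9 + 22t, v = -4 - 15t for integer t.
59 ≤ 9 + 22t ≤ 380 gives t ∈ [3, 16], which is 14 values.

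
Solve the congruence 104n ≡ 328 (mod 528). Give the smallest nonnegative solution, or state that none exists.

gcd(528, 104):
  528 = 5*104 + 8
  104 = 13*8
so gcd(528, 104) = 8.
8 divides 328, so solutions exist.
Back-substitute for Bézout coefficients:
  8 = 528 - 5*104
  ... = 104*(-5) + 528*(1)
So 104*(-5) ≡ 8 (mod 528); multiply by 41: n ≡ -205 (mod 66).
Smallest nonnegative: n = -205 mod 66 = 59.

59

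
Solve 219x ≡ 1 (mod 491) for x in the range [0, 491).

gcd(491, 219):
  491 = 2×219 + 53
  219 = 4×53 + 7
  53 = 7×7 + 4
  7 = 1×4 + 3
  4 = 1×3 + 1
  3 = 3×1
so gcd(491, 219) = 1.
Back-substitute for Bézout coefficients:
  1 = 4 - 1×3
  ... = 219×(-139) + 491×(62)
So 219×-139 ≡ 1 (mod 491), and -139 mod 491 = 352.

352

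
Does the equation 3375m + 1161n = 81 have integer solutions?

yes

gcd(3375, 1161) = 27.
27 divides 81, so integer solutions exist.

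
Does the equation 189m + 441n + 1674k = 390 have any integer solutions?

no

gcd(441, 189):
  441 = 2·189 + 63
  189 = 3·63
so gcd(441, 189) = 63.
gcd(63, 1674) = 9.
9 does not divide 390 (remainder 3), so no integer solutions.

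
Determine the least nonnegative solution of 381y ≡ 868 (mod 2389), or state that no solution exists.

gcd(2389, 381) = 1.
1 divides 868, so solutions exist.
By Bézout, 381×(-232) + 2389×(37) = 1.
So 381×(-232) ≡ 1 (mod 2389); multiply by 868: y ≡ -201376 (mod 2389).
Smallest nonnegative: y = -201376 mod 2389 = 1689.

1689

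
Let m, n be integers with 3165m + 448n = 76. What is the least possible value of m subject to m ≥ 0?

gcd(3165, 448) = 1.
1 divides 76, so solutions exist.
By Bézout, 3165·(-139) + 448·(982) = 1.
Scale by 76/1 = 76: (m₀, n₀) = (-10564, 74632).
General solution: m = -10564 + 448t, n = 74632 - 3165t for integer t.
m ≥ 0: smallest is -10564 mod 448 = 188 (at t = 24), with n = -1328.

188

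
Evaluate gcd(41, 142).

1

gcd(142, 41):
  142 = 3*41 + 19
  41 = 2*19 + 3
  19 = 6*3 + 1
  3 = 3*1
so gcd(142, 41) = 1.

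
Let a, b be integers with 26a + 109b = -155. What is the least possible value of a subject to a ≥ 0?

15

gcd(109, 26) = 1.
1 divides -155, so solutions exist.
By Bézout, 26·(21) + 109·(-5) = 1.
Scale by -155/1 = -155: (a₀, b₀) = (-3255, 775).
General solution: a = -3255 + 109t, b = 775 - 26t for integer t.
a ≥ 0: smallest is -3255 mod 109 = 15 (at t = 30), with b = -5.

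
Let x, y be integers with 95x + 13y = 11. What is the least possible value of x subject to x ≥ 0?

gcd(95, 13) = 1  (95 = 7*13 + 4, 13 = 3*4 + 1, 4 = 4*1).
1 divides 11, so solutions exist.
Back-substituting, 95*(-3) + 13*(22) = 1.
Scale by 11/1 = 11: (x₀, y₀) = (-33, 242).
General solution: x = -33 + 13t, y = 242 - 95t for integer t.
x ≥ 0: smallest is -33 mod 13 = 6 (at t = 3), with y = -43.

6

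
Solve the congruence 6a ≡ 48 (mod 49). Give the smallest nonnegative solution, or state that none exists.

gcd(49, 6) = 1.
1 divides 48, so solutions exist.
By Bézout, 6×(-8) + 49×(1) = 1.
So 6×(-8) ≡ 1 (mod 49); multiply by 48: a ≡ -384 (mod 49).
Smallest nonnegative: a = -384 mod 49 = 8.

8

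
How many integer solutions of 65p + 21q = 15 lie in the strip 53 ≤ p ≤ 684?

gcd(65, 21) = 1  (65 = 3×21 + 2, 21 = 10×2 + 1, 2 = 2×1).
Back-substituting, 65×(-10) + 21×(31) = 1.
Scale by 15: particular solution (-150, 465); reduce p mod 21: (18, -55).
General solution: p = 18 + 21t, q = -55 - 65t for integer t.
53 ≤ 18 + 21t ≤ 684 gives t ∈ [2, 31], which is 30 values.

30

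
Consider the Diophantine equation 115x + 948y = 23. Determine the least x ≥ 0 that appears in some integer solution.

gcd(948, 115) = 1  (948 = 8×115 + 28, 115 = 4×28 + 3, 28 = 9×3 + 1, 3 = 3×1).
1 divides 23, so solutions exist.
Back-substituting, 115×(-305) + 948×(37) = 1.
Scale by 23/1 = 23: (x₀, y₀) = (-7015, 851).
General solution: x = -7015 + 948t, y = 851 - 115t for integer t.
x ≥ 0: smallest is -7015 mod 948 = 569 (at t = 8), with y = -69.

569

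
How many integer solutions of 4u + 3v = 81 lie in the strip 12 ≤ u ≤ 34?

gcd(4, 3):
  4 = 1×3 + 1
  3 = 3×1
so gcd(4, 3) = 1.
Back-substitute for Bézout coefficients:
  1 = 4 - 1×3
  ... = 4×(1) + 3×(-1)
Scale by 81: particular solution (81, -81); reduce u mod 3: (0, 27).
General solution: u = 0 + 3t, v = 27 - 4t for integer t.
12 ≤ 0 + 3t ≤ 34 gives t ∈ [4, 11], which is 8 values.

8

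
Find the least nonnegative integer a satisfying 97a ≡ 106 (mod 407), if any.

gcd(407, 97):
  407 = 4·97 + 19
  97 = 5·19 + 2
  19 = 9·2 + 1
  2 = 2·1
so gcd(407, 97) = 1.
1 divides 106, so solutions exist.
Back-substitute for Bézout coefficients:
  1 = 19 - 9·2
  ... = 97·(-193) + 407·(46)
So 97·(-193) ≡ 1 (mod 407); multiply by 106: a ≡ -20458 (mod 407).
Smallest nonnegative: a = -20458 mod 407 = 299.

299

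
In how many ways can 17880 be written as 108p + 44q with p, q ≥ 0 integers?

15

gcd(108, 44) = 4  (108 = 2·44 + 20, 44 = 2·20 + 4, 20 = 5·4).
Back-substituting, 108·(-2) + 44·(5) = 4.
Scale by 4470: one solution is (-8940, 22350). Reduce p mod 11: (3, 399).
General: p = 3 + 11t, q = 399 - 27t.
p ≥ 0 ⇒ t ≥ 0; q ≥ 0 ⇒ t ≤ 14. So t ∈ [0, 14]: 15 solutions.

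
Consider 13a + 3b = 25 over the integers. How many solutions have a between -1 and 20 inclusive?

7

gcd(13, 3) = 1.
By Bézout, 13*(1) + 3*(-4) = 1.
Particular solution: (1, 4).
General solution: a = 1 + 3t, b = 4 - 13t for integer t.
-1 ≤ 1 + 3t ≤ 20 gives t ∈ [0, 6], which is 7 values.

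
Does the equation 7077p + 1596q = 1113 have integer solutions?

gcd(7077, 1596) = 21.
21 divides 1113, so integer solutions exist.

yes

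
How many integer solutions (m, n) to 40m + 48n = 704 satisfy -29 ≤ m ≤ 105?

gcd(48, 40):
  48 = 1×40 + 8
  40 = 5×8
so gcd(48, 40) = 8.
Back-substitute for Bézout coefficients:
  8 = 48 - 1×40
  ... = 40×(-1) + 48×(1)
Scale by 88: particular solution (-88, 88); reduce m mod 6: (2, 13).
General solution: m = 2 + 6t, n = 13 - 5t for integer t.
-29 ≤ 2 + 6t ≤ 105 gives t ∈ [-5, 17], which is 23 values.

23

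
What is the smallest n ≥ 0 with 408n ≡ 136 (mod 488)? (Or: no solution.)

41

gcd(488, 408) = 8.
8 divides 136, so solutions exist.
By Bézout, 408×(6) + 488×(-5) = 8.
So 408×(6) ≡ 8 (mod 488); multiply by 17: n ≡ 102 (mod 61).
Smallest nonnegative: n = 102 mod 61 = 41.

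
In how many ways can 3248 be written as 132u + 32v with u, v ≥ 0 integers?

3

gcd(132, 32) = 4.
By Bézout, 132×(1) + 32×(-4) = 4.
One solution: (4, 85).
General: u = 4 + 8t, v = 85 - 33t.
u ≥ 0 ⇒ t ≥ 0; v ≥ 0 ⇒ t ≤ 2. So t ∈ [0, 2]: 3 solutions.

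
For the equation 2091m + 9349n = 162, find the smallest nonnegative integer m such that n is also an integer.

gcd(9349, 2091) = 1  (9349 = 4·2091 + 985, 2091 = 2·985 + 121, 985 = 8·121 + 17, 121 = 7·17 + 2, 17 = 8·2 + 1, 2 = 2·1).
1 divides 162, so solutions exist.
Back-substituting, 2091·(-4404) + 9349·(985) = 1.
Scale by 162/1 = 162: (m₀, n₀) = (-713448, 159570).
General solution: m = -713448 + 9349t, n = 159570 - 2091t for integer t.
m ≥ 0: smallest is -713448 mod 9349 = 6425 (at t = 77), with n = -1437.

6425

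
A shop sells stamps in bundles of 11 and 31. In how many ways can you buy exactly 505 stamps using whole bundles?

1

Need nonnegative integers with 11j + 31k = 505.
gcd(11, 31) = 1, and 11·(-14) + 31·(5) = 1.
So (j₀, k₀) = (-7070, 2525); general j = -7070 + 31t, k = 2525 - 11t.
j ≥ 0 ⇒ t ≥ 229; k ≥ 0 ⇒ t ≤ 229. That's 1 value of t.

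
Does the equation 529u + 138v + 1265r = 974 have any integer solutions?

no

gcd(529, 138) = 23  (529 = 3·138 + 115, 138 = 1·115 + 23, 115 = 5·23).
gcd(23, 1265) = 23.
23 does not divide 974 (remainder 8), so no integer solutions.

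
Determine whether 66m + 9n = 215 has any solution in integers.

gcd(66, 9) = 3.
3 does not divide 215 (remainder 2), so no integer solutions.

no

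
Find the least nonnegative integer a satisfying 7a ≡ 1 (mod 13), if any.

2

gcd(13, 7):
  13 = 1×7 + 6
  7 = 1×6 + 1
  6 = 6×1
so gcd(13, 7) = 1.
1 divides 1, so solutions exist.
Back-substitute for Bézout coefficients:
  1 = 7 - 1×6
  ... = 7×(2) + 13×(-1)
So 7×(2) ≡ 1 (mod 13); multiply by 1: a ≡ 2 (mod 13).
Smallest nonnegative: a = 2 mod 13 = 2.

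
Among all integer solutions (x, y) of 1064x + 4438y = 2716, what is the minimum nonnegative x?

gcd(4438, 1064) = 14  (4438 = 4·1064 + 182, 1064 = 5·182 + 154, 182 = 1·154 + 28, 154 = 5·28 + 14, 28 = 2·14).
14 divides 2716, so solutions exist.
Back-substituting, 1064·(146) + 4438·(-35) = 14.
Scale by 2716/14 = 194: (x₀, y₀) = (28324, -6790).
General solution: x = 28324 + 317t, y = -6790 - 76t for integer t.
x ≥ 0: smallest is 28324 mod 317 = 111 (at t = -89), with y = -26.

111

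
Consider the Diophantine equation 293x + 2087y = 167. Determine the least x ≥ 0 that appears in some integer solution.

gcd(2087, 293):
  2087 = 7×293 + 36
  293 = 8×36 + 5
  36 = 7×5 + 1
  5 = 5×1
so gcd(2087, 293) = 1.
1 divides 167, so solutions exist.
Back-substitute for Bézout coefficients:
  1 = 36 - 7×5
  ... = 293×(-406) + 2087×(57)
Scale by 167/1 = 167: (x₀, y₀) = (-67802, 9519).
General solution: x = -67802 + 2087t, y = 9519 - 293t for integer t.
x ≥ 0: smallest is -67802 mod 2087 = 1069 (at t = 33), with y = -150.

1069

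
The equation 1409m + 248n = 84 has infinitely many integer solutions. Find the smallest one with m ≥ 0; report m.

68

gcd(1409, 248):
  1409 = 5*248 + 169
  248 = 1*169 + 79
  169 = 2*79 + 11
  79 = 7*11 + 2
  11 = 5*2 + 1
  2 = 2*1
so gcd(1409, 248) = 1.
1 divides 84, so solutions exist.
Back-substitute for Bézout coefficients:
  1 = 11 - 5*2
  ... = 1409*(113) + 248*(-642)
Scale by 84/1 = 84: (m₀, n₀) = (9492, -53928).
General solution: m = 9492 + 248t, n = -53928 - 1409t for integer t.
m ≥ 0: smallest is 9492 mod 248 = 68 (at t = -38), with n = -386.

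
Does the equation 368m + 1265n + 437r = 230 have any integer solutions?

yes

gcd(1265, 368) = 23  (1265 = 3*368 + 161, 368 = 2*161 + 46, 161 = 3*46 + 23, 46 = 2*23).
gcd(23, 437) = 23.
23 divides 230, so integer solutions exist.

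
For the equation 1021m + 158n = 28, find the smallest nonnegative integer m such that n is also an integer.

gcd(1021, 158) = 1.
1 divides 28, so solutions exist.
By Bézout, 1021·(13) + 158·(-84) = 1.
Scale by 28/1 = 28: (m₀, n₀) = (364, -2352).
General solution: m = 364 + 158t, n = -2352 - 1021t for integer t.
m ≥ 0: smallest is 364 mod 158 = 48 (at t = -2), with n = -310.

48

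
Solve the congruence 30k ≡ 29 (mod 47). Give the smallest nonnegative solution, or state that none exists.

gcd(47, 30) = 1  (47 = 1×30 + 17, 30 = 1×17 + 13, 17 = 1×13 + 4, 13 = 3×4 + 1, 4 = 4×1).
1 divides 29, so solutions exist.
Back-substituting, 30×(11) + 47×(-7) = 1.
So 30×(11) ≡ 1 (mod 47); multiply by 29: k ≡ 319 (mod 47).
Smallest nonnegative: k = 319 mod 47 = 37.

37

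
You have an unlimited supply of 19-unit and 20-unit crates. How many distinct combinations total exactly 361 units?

1

Need nonnegative integers with 19j + 20k = 361.
gcd(19, 20) = 1, and 19·(-1) + 20·(1) = 1.
So (j₀, k₀) = (-361, 361); general j = -361 + 20t, k = 361 - 19t.
j ≥ 0 ⇒ t ≥ 19; k ≥ 0 ⇒ t ≤ 19. That's 1 value of t.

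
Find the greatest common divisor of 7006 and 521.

gcd(7006, 521) = 1  (7006 = 13*521 + 233, 521 = 2*233 + 55, 233 = 4*55 + 13, 55 = 4*13 + 3, 13 = 4*3 + 1, 3 = 3*1).

1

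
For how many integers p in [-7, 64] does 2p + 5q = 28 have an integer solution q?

gcd(5, 2):
  5 = 2×2 + 1
  2 = 2×1
so gcd(5, 2) = 1.
Back-substitute for Bézout coefficients:
  1 = 5 - 2×2
  ... = 2×(-2) + 5×(1)
Scale by 28: particular solution (-56, 28); reduce p mod 5: (4, 4).
General solution: p = 4 + 5t, q = 4 - 2t for integer t.
-7 ≤ 4 + 5t ≤ 64 gives t ∈ [-2, 12], which is 15 values.

15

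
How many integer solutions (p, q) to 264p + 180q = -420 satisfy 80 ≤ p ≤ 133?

gcd(264, 180) = 12  (264 = 1×180 + 84, 180 = 2×84 + 12, 84 = 7×12).
Back-substituting, 264×(-2) + 180×(3) = 12.
Scale by -35: particular solution (70, -105); reduce p mod 15: (10, -17).
General solution: p = 10 + 15t, q = -17 - 22t for integer t.
80 ≤ 10 + 15t ≤ 133 gives t ∈ [5, 8], which is 4 values.

4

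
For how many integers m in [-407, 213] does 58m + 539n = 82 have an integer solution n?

1

gcd(539, 58):
  539 = 9·58 + 17
  58 = 3·17 + 7
  17 = 2·7 + 3
  7 = 2·3 + 1
  3 = 3·1
so gcd(539, 58) = 1.
Back-substitute for Bézout coefficients:
  1 = 7 - 2·3
  ... = 58·(158) + 539·(-17)
Scale by 82: particular solution (12956, -1394); reduce m mod 539: (20, -2).
General solution: m = 20 + 539t, n = -2 - 58t for integer t.
-407 ≤ 20 + 539t ≤ 213 gives t ∈ [0, 0], which is 1 value.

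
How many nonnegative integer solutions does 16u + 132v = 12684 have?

24

gcd(132, 16) = 4  (132 = 8·16 + 4, 16 = 4·4).
Back-substituting, 16·(-8) + 132·(1) = 4.
Scale by 3171: one solution is (-25368, 3171). Reduce u mod 33: (9, 95).
General: u = 9 + 33t, v = 95 - 4t.
u ≥ 0 ⇒ t ≥ 0; v ≥ 0 ⇒ t ≤ 23. So t ∈ [0, 23]: 24 solutions.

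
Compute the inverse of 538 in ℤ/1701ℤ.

gcd(1701, 538) = 1.
By Bézout, 538×(-743) + 1701×(235) = 1.
So 538×-743 ≡ 1 (mod 1701), and -743 mod 1701 = 958.

958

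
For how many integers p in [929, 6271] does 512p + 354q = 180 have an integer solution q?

gcd(512, 354):
  512 = 1*354 + 158
  354 = 2*158 + 38
  158 = 4*38 + 6
  38 = 6*6 + 2
  6 = 3*2
so gcd(512, 354) = 2.
Back-substitute for Bézout coefficients:
  2 = 38 - 6*6
  ... = 512*(-56) + 354*(81)
Scale by 90: particular solution (-5040, 7290); reduce p mod 177: (93, -134).
General solution: p = 93 + 177t, q = -134 - 256t for integer t.
929 ≤ 93 + 177t ≤ 6271 gives t ∈ [5, 34], which is 30 values.

30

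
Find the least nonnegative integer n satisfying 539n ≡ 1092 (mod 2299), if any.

gcd(2299, 539) = 11.
11 does not divide 1092, so the congruence has no solution.

no solution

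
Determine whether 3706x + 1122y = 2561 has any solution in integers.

gcd(3706, 1122):
  3706 = 3×1122 + 340
  1122 = 3×340 + 102
  340 = 3×102 + 34
  102 = 3×34
so gcd(3706, 1122) = 34.
34 does not divide 2561 (remainder 11), so no integer solutions.

no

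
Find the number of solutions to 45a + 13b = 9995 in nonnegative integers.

17

gcd(45, 13) = 1  (45 = 3·13 + 6, 13 = 2·6 + 1, 6 = 6·1).
Back-substituting, 45·(-2) + 13·(7) = 1.
Scale by 9995: one solution is (-19990, 69965). Reduce a mod 13: (4, 755).
General: a = 4 + 13t, b = 755 - 45t.
a ≥ 0 ⇒ t ≥ 0; b ≥ 0 ⇒ t ≤ 16. So t ∈ [0, 16]: 17 solutions.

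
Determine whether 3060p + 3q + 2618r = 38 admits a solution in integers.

yes

gcd(3060, 3) = 3.
gcd(3, 2618) = 1.
1 divides 38, so integer solutions exist.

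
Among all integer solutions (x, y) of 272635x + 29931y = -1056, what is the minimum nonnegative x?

gcd(272635, 29931):
  272635 = 9·29931 + 3256
  29931 = 9·3256 + 627
  3256 = 5·627 + 121
  627 = 5·121 + 22
  121 = 5·22 + 11
  22 = 2·11
so gcd(272635, 29931) = 11.
11 divides -1056, so solutions exist.
Back-substitute for Bézout coefficients:
  11 = 121 - 5·22
  ... = 272635·(1241) + 29931·(-11304)
Scale by -1056/11 = -96: (x₀, y₀) = (-119136, 1085184).
General solution: x = -119136 + 2721t, y = 1085184 - 24785t for integer t.
x ≥ 0: smallest is -119136 mod 2721 = 588 (at t = 44), with y = -5356.

588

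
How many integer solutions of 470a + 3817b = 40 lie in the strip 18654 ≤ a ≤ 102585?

gcd(3817, 470) = 1.
By Bézout, 470×(-268) + 3817×(33) = 1.
Particular solution: (731, -90).
General solution: a = 731 + 3817t, b = -90 - 470t for integer t.
18654 ≤ 731 + 3817t ≤ 102585 gives t ∈ [5, 26], which is 22 values.

22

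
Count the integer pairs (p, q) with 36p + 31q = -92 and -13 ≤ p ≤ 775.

26

gcd(36, 31) = 1  (36 = 1*31 + 5, 31 = 6*5 + 1, 5 = 5*1).
Back-substituting, 36*(-6) + 31*(7) = 1.
Scale by -92: particular solution (552, -644); reduce p mod 31: (25, -32).
General solution: p = 25 + 31t, q = -32 - 36t for integer t.
-13 ≤ 25 + 31t ≤ 775 gives t ∈ [-1, 24], which is 26 values.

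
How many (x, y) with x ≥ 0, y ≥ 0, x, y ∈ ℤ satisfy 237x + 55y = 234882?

gcd(237, 55):
  237 = 4×55 + 17
  55 = 3×17 + 4
  17 = 4×4 + 1
  4 = 4×1
so gcd(237, 55) = 1.
Back-substitute for Bézout coefficients:
  1 = 17 - 4×4
  ... = 237×(13) + 55×(-56)
Scale by 234882: one solution is (3053466, -13153392). Reduce x mod 55: (31, 4137).
General: x = 31 + 55t, y = 4137 - 237t.
x ≥ 0 ⇒ t ≥ 0; y ≥ 0 ⇒ t ≤ 17. So t ∈ [0, 17]: 18 solutions.

18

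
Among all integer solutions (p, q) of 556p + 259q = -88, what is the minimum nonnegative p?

134

gcd(556, 259):
  556 = 2*259 + 38
  259 = 6*38 + 31
  38 = 1*31 + 7
  31 = 4*7 + 3
  7 = 2*3 + 1
  3 = 3*1
so gcd(556, 259) = 1.
1 divides -88, so solutions exist.
Back-substitute for Bézout coefficients:
  1 = 7 - 2*3
  ... = 556*(75) + 259*(-161)
Scale by -88/1 = -88: (p₀, q₀) = (-6600, 14168).
General solution: p = -6600 + 259t, q = 14168 - 556t for integer t.
p ≥ 0: smallest is -6600 mod 259 = 134 (at t = 26), with q = -288.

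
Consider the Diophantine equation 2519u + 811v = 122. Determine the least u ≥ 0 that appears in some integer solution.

58

gcd(2519, 811) = 1.
1 divides 122, so solutions exist.
By Bézout, 2519·(-66) + 811·(205) = 1.
Scale by 122/1 = 122: (u₀, v₀) = (-8052, 25010).
General solution: u = -8052 + 811t, v = 25010 - 2519t for integer t.
u ≥ 0: smallest is -8052 mod 811 = 58 (at t = 10), with v = -180.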